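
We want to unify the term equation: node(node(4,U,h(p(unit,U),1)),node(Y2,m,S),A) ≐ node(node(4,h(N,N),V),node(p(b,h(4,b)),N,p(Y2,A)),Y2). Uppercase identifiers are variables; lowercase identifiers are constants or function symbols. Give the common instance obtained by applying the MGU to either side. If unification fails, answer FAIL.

node(node(4,h(m,m),h(p(unit,h(m,m)),1)),node(p(b,h(4,b)),m,p(p(b,h(4,b)),p(b,h(4,b)))),p(b,h(4,b)))

Decompose node/3: node(4,U,h(p(unit,U),1)) ≐ node(4,h(N,N),V),  node(Y2,m,S) ≐ node(p(b,h(4,b)),N,p(Y2,A)),  A ≐ Y2.
Decompose node/3: 4 ≐ 4,  U ≐ h(N,N),  h(p(unit,U),1) ≐ V.
Delete trivial equation 4 ≐ 4.
Bind U := h(N,N); substituting into the one remaining equation that mentions U gives: h(p(unit,h(N,N)),1) ≐ V.
Bind V := h(p(unit,h(N,N)),1); no other remaining equation mentions V.
Decompose node/3: Y2 ≐ p(b,h(4,b)),  m ≐ N,  S ≐ p(Y2,A).
Bind Y2 := p(b,h(4,b)); substituting into the 2 remaining equations that mention Y2 gives: S ≐ p(p(b,h(4,b)),A),  A ≐ p(b,h(4,b)).
Bind N := m; no other remaining equation mentions N. Substituting into the earlier bindings gives U := h(m,m), V := h(p(unit,h(m,m)),1).
Bind S := p(p(b,h(4,b)),A); no other remaining equation mentions S.
Bind A := p(b,h(4,b)). Substituting into the earlier binding gives S := p(p(b,h(4,b)),p(b,h(4,b))).
Applying the MGU to either side gives node(node(4,h(m,m),h(p(unit,h(m,m)),1)),node(p(b,h(4,b)),m,p(p(b,h(4,b)),p(b,h(4,b)))),p(b,h(4,b))).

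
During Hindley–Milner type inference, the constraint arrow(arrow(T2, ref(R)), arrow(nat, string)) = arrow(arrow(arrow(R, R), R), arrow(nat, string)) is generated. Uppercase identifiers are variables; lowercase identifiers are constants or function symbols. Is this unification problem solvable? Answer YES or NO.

Decompose arrow/2: arrow(T2, ref(R)) = arrow(arrow(R, R), R),  arrow(nat, string) = arrow(nat, string).
Decompose arrow/2: T2 = arrow(R, R),  ref(R) = R.
Bind T2 := arrow(R, R); no other remaining equation mentions T2.
Occurs check fails: R occurs in ref(R); the equation R = ref(R) has no finite solution.

NO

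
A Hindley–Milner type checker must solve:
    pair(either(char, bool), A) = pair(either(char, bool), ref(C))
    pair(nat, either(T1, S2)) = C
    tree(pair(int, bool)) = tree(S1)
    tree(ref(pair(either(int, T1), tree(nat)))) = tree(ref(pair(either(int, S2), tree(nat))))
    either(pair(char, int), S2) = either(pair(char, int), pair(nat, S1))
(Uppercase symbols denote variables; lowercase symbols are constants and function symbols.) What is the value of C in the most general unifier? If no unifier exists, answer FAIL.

Decompose pair/2: either(char, bool) = either(char, bool),  A = ref(C).
Delete trivial equation either(char, bool) = either(char, bool).
Bind A := ref(C); no other remaining equation mentions A.
Bind C := pair(nat, either(T1, S2)); no other remaining equation mentions C. Substituting into the earlier binding gives A := ref(pair(nat, either(T1, S2))).
Decompose tree/1: pair(int, bool) = S1.
Bind S1 := pair(int, bool); substituting into the one remaining equation that mentions S1 gives: either(pair(char, int), S2) = either(pair(char, int), pair(nat, pair(int, bool))).
Decompose tree/1: ref(pair(either(int, T1), tree(nat))) = ref(pair(either(int, S2), tree(nat))).
Decompose ref/1: pair(either(int, T1), tree(nat)) = pair(either(int, S2), tree(nat)).
Decompose pair/2: either(int, T1) = either(int, S2),  tree(nat) = tree(nat).
Decompose either/2: int = int,  T1 = S2.
Delete trivial equation int = int.
Bind T1 := S2; no other remaining equation mentions T1. Substituting into the earlier bindings gives A := ref(pair(nat, either(S2, S2))), C := pair(nat, either(S2, S2)).
Delete trivial equation tree(nat) = tree(nat).
Decompose either/2: pair(char, int) = pair(char, int),  S2 = pair(nat, pair(int, bool)).
Delete trivial equation pair(char, int) = pair(char, int).
Bind S2 := pair(nat, pair(int, bool)). Substituting into the earlier bindings gives A := ref(pair(nat, either(pair(nat, pair(int, bool)), pair(nat, pair(int, bool))))), C := pair(nat, either(pair(nat, pair(int, bool)), pair(nat, pair(int, bool)))), T1 := pair(nat, pair(int, bool)).
MGU = { A := ref(pair(nat, either(pair(nat, pair(int, bool)), pair(nat, pair(int, bool))))), C := pair(nat, either(pair(nat, pair(int, bool)), pair(nat, pair(int, bool)))), S1 := pair(int, bool), T1 := pair(nat, pair(int, bool)), S2 := pair(nat, pair(int, bool)) }, so C := pair(nat, either(pair(nat, pair(int, bool)), pair(nat, pair(int, bool)))).

pair(nat, either(pair(nat, pair(int, bool)), pair(nat, pair(int, bool))))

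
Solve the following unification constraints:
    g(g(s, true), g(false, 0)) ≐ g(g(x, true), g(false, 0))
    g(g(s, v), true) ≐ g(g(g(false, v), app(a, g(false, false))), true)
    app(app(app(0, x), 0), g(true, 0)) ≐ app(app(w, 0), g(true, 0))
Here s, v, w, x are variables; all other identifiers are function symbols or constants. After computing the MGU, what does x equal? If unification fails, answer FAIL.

g(false, app(a, g(false, false)))

Decompose g/2: g(s, true) ≐ g(x, true),  g(false, 0) ≐ g(false, 0).
Decompose g/2: s ≐ x,  true ≐ true.
Bind s := x; substituting into the one remaining equation that mentions s gives: g(g(x, v), true) ≐ g(g(g(false, v), app(a, g(false, false))), true).
Delete trivial equation true ≐ true.
Delete trivial equation g(false, 0) ≐ g(false, 0).
Decompose g/2: g(x, v) ≐ g(g(false, v), app(a, g(false, false))),  true ≐ true.
Decompose g/2: x ≐ g(false, v),  v ≐ app(a, g(false, false)).
Bind x := g(false, v); substituting into the one remaining equation that mentions x gives: app(app(app(0, g(false, v)), 0), g(true, 0)) ≐ app(app(w, 0), g(true, 0)). Substituting into the earlier binding gives s := g(false, v).
Bind v := app(a, g(false, false)); substituting into the one remaining equation that mentions v gives: app(app(app(0, g(false, app(a, g(false, false)))), 0), g(true, 0)) ≐ app(app(w, 0), g(true, 0)). Substituting into the earlier bindings gives s := g(false, app(a, g(false, false))), x := g(false, app(a, g(false, false))).
Delete trivial equation true ≐ true.
Decompose app/2: app(app(0, g(false, app(a, g(false, false)))), 0) ≐ app(w, 0),  g(true, 0) ≐ g(true, 0).
Decompose app/2: app(0, g(false, app(a, g(false, false)))) ≐ w,  0 ≐ 0.
Bind w := app(0, g(false, app(a, g(false, false)))); no other remaining equation mentions w.
Delete trivial equation 0 ≐ 0.
Delete trivial equation g(true, 0) ≐ g(true, 0).
MGU = { s ↦ g(false, app(a, g(false, false))), x ↦ g(false, app(a, g(false, false))), v ↦ app(a, g(false, false)), w ↦ app(0, g(false, app(a, g(false, false)))) }, so x ↦ g(false, app(a, g(false, false))).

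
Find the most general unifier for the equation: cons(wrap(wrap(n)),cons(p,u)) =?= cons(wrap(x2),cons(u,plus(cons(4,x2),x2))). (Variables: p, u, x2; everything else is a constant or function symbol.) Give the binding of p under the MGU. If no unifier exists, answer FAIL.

Decompose cons/2: wrap(wrap(n)) =?= wrap(x2),  cons(p,u) =?= cons(u,plus(cons(4,x2),x2)).
Decompose wrap/1: wrap(n) =?= x2.
Bind x2 := wrap(n); substituting into the remaining equation gives: cons(p,u) =?= cons(u,plus(cons(4,wrap(n)),wrap(n))).
Decompose cons/2: p =?= u,  u =?= plus(cons(4,wrap(n)),wrap(n)).
Bind p := u; no other remaining equation mentions p.
Bind u := plus(cons(4,wrap(n)),wrap(n)). Substituting into the earlier binding gives p := plus(cons(4,wrap(n)),wrap(n)).
MGU = { x2 ↦ wrap(n), p ↦ plus(cons(4,wrap(n)),wrap(n)), u ↦ plus(cons(4,wrap(n)),wrap(n)) }, so p ↦ plus(cons(4,wrap(n)),wrap(n)).

plus(cons(4,wrap(n)),wrap(n))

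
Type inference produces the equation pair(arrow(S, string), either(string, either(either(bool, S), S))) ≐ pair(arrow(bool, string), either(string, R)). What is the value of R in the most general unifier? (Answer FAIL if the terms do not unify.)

either(either(bool, bool), bool)

Decompose pair/2: arrow(S, string) ≐ arrow(bool, string),  either(string, either(either(bool, S), S)) ≐ either(string, R).
Decompose arrow/2: S ≐ bool,  string ≐ string.
Bind S := bool; substituting into the one remaining equation that mentions S gives: either(string, either(either(bool, bool), bool)) ≐ either(string, R).
Delete trivial equation string ≐ string.
Decompose either/2: string ≐ string,  either(either(bool, bool), bool) ≐ R.
Delete trivial equation string ≐ string.
Bind R := either(either(bool, bool), bool).
MGU = { S := bool, R := either(either(bool, bool), bool) }, so R := either(either(bool, bool), bool).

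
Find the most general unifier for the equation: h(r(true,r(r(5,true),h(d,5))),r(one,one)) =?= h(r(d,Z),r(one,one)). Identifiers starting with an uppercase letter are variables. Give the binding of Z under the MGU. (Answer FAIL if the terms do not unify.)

Decompose h/2: r(true,r(r(5,true),h(d,5))) =?= r(d,Z),  r(one,one) =?= r(one,one).
Decompose r/2: true =?= d,  r(r(5,true),h(d,5)) =?= Z.
Clash: constants true and d differ; no unifier exists.

FAIL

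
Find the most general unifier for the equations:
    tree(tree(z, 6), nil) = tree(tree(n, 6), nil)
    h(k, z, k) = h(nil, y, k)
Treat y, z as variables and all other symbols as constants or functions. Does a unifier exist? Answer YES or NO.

NO

Decompose tree/2: tree(z, 6) = tree(n, 6),  nil = nil.
Decompose tree/2: z = n,  6 = 6.
Bind z := n; substituting into the one remaining equation that mentions z gives: h(k, n, k) = h(nil, y, k).
Delete trivial equation 6 = 6.
Delete trivial equation nil = nil.
Decompose h/3: k = nil,  n = y,  k = k.
Clash: constants k and nil differ; no unifier exists.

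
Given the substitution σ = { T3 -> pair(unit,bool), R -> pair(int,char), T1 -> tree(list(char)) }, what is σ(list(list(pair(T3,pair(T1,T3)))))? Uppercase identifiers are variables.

list(list(pair(pair(unit,bool),pair(tree(list(char)),pair(unit,bool)))))

Replace each occurrence of T3 with pair(unit,bool).
Replace each occurrence of T1 with tree(list(char)).
Result: list(list(pair(pair(unit,bool),pair(tree(list(char)),pair(unit,bool))))).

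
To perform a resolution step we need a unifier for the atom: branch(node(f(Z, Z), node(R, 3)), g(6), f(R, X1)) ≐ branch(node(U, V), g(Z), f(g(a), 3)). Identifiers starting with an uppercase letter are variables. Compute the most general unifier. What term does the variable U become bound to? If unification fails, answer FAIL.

Decompose branch/3: node(f(Z, Z), node(R, 3)) ≐ node(U, V),  g(6) ≐ g(Z),  f(R, X1) ≐ f(g(a), 3).
Decompose node/2: f(Z, Z) ≐ U,  node(R, 3) ≐ V.
Bind U := f(Z, Z); no other remaining equation mentions U.
Bind V := node(R, 3); no other remaining equation mentions V.
Decompose g/1: 6 ≐ Z.
Bind Z := 6; no other remaining equation mentions Z. Substituting into the earlier binding gives U := f(6, 6).
Decompose f/2: R ≐ g(a),  X1 ≐ 3.
Bind R := g(a); no other remaining equation mentions R. Substituting into the earlier binding gives V := node(g(a), 3).
Bind X1 := 3.
MGU = { U ↦ f(6, 6), V ↦ node(g(a), 3), Z ↦ 6, R ↦ g(a), X1 ↦ 3 }, so U ↦ f(6, 6).

f(6, 6)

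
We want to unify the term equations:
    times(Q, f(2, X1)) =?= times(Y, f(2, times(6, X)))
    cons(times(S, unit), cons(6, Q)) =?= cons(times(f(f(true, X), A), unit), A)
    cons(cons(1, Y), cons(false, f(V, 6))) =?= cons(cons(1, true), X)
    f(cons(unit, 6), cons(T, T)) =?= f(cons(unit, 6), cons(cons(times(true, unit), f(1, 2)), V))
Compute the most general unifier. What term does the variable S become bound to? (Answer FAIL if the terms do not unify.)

f(f(true, cons(false, f(cons(times(true, unit), f(1, 2)), 6))), cons(6, true))

Decompose times/2: Q =?= Y,  f(2, X1) =?= f(2, times(6, X)).
Bind Q := Y; substituting into the one remaining equation that mentions Q gives: cons(times(S, unit), cons(6, Y)) =?= cons(times(f(f(true, X), A), unit), A).
Decompose f/2: 2 =?= 2,  X1 =?= times(6, X).
Delete trivial equation 2 =?= 2.
Bind X1 := times(6, X); no other remaining equation mentions X1.
Decompose cons/2: times(S, unit) =?= times(f(f(true, X), A), unit),  cons(6, Y) =?= A.
Decompose times/2: S =?= f(f(true, X), A),  unit =?= unit.
Bind S := f(f(true, X), A); no other remaining equation mentions S.
Delete trivial equation unit =?= unit.
Bind A := cons(6, Y); no other remaining equation mentions A. Substituting into the earlier binding gives S := f(f(true, X), cons(6, Y)).
Decompose cons/2: cons(1, Y) =?= cons(1, true),  cons(false, f(V, 6)) =?= X.
Decompose cons/2: 1 =?= 1,  Y =?= true.
Delete trivial equation 1 =?= 1.
Bind Y := true; no other remaining equation mentions Y. Substituting into the earlier bindings gives Q := true, S := f(f(true, X), cons(6, true)), A := cons(6, true).
Bind X := cons(false, f(V, 6)); no other remaining equation mentions X. Substituting into the earlier bindings gives X1 := times(6, cons(false, f(V, 6))), S := f(f(true, cons(false, f(V, 6))), cons(6, true)).
Decompose f/2: cons(unit, 6) =?= cons(unit, 6),  cons(T, T) =?= cons(cons(times(true, unit), f(1, 2)), V).
Delete trivial equation cons(unit, 6) =?= cons(unit, 6).
Decompose cons/2: T =?= cons(times(true, unit), f(1, 2)),  T =?= V.
Bind T := cons(times(true, unit), f(1, 2)); substituting into the remaining equation gives: cons(times(true, unit), f(1, 2)) =?= V.
Bind V := cons(times(true, unit), f(1, 2)). Substituting into the earlier bindings gives X1 := times(6, cons(false, f(cons(times(true, unit), f(1, 2)), 6))), S := f(f(true, cons(false, f(cons(times(true, unit), f(1, 2)), 6))), cons(6, true)), X := cons(false, f(cons(times(true, unit), f(1, 2)), 6)).
MGU = { Q := true, X1 := times(6, cons(false, f(cons(times(true, unit), f(1, 2)), 6))), S := f(f(true, cons(false, f(cons(times(true, unit), f(1, 2)), 6))), cons(6, true)), A := cons(6, true), Y := true, X := cons(false, f(cons(times(true, unit), f(1, 2)), 6)), T := cons(times(true, unit), f(1, 2)), V := cons(times(true, unit), f(1, 2)) }, so S := f(f(true, cons(false, f(cons(times(true, unit), f(1, 2)), 6))), cons(6, true)).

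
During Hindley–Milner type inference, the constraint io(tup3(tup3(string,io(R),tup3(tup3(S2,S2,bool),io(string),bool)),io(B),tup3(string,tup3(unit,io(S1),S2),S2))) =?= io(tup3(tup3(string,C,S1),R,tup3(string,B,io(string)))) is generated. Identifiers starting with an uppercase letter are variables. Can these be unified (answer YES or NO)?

Decompose io/1: tup3(tup3(string,io(R),tup3(tup3(S2,S2,bool),io(string),bool)),io(B),tup3(string,tup3(unit,io(S1),S2),S2)) =?= tup3(tup3(string,C,S1),R,tup3(string,B,io(string))).
Decompose tup3/3: tup3(string,io(R),tup3(tup3(S2,S2,bool),io(string),bool)) =?= tup3(string,C,S1),  io(B) =?= R,  tup3(string,tup3(unit,io(S1),S2),S2) =?= tup3(string,B,io(string)).
Decompose tup3/3: string =?= string,  io(R) =?= C,  tup3(tup3(S2,S2,bool),io(string),bool) =?= S1.
Delete trivial equation string =?= string.
Bind C := io(R); no other remaining equation mentions C.
Bind S1 := tup3(tup3(S2,S2,bool),io(string),bool); substituting into the one remaining equation that mentions S1 gives: tup3(string,tup3(unit,io(tup3(tup3(S2,S2,bool),io(string),bool)),S2),S2) =?= tup3(string,B,io(string)).
Bind R := io(B); no other remaining equation mentions R. Substituting into the earlier binding gives C := io(io(B)).
Decompose tup3/3: string =?= string,  tup3(unit,io(tup3(tup3(S2,S2,bool),io(string),bool)),S2) =?= B,  S2 =?= io(string).
Delete trivial equation string =?= string.
Bind B := tup3(unit,io(tup3(tup3(S2,S2,bool),io(string),bool)),S2); no other remaining equation mentions B. Substituting into the earlier bindings gives C := io(io(tup3(unit,io(tup3(tup3(S2,S2,bool),io(string),bool)),S2))), R := io(tup3(unit,io(tup3(tup3(S2,S2,bool),io(string),bool)),S2)).
Bind S2 := io(string). Substituting into the earlier bindings gives C := io(io(tup3(unit,io(tup3(tup3(io(string),io(string),bool),io(string),bool)),io(string)))), S1 := tup3(tup3(io(string),io(string),bool),io(string),bool), R := io(tup3(unit,io(tup3(tup3(io(string),io(string),bool),io(string),bool)),io(string))), B := tup3(unit,io(tup3(tup3(io(string),io(string),bool),io(string),bool)),io(string)).
No equations remain and no clash or occurs-check failure arose, so a unifier exists.

YES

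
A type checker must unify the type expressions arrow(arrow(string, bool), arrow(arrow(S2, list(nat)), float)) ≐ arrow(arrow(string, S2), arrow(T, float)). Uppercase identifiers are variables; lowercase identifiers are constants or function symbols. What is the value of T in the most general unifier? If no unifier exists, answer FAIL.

arrow(bool, list(nat))

Decompose arrow/2: arrow(string, bool) ≐ arrow(string, S2),  arrow(arrow(S2, list(nat)), float) ≐ arrow(T, float).
Decompose arrow/2: string ≐ string,  bool ≐ S2.
Delete trivial equation string ≐ string.
Bind S2 := bool; substituting into the remaining equation gives: arrow(arrow(bool, list(nat)), float) ≐ arrow(T, float).
Decompose arrow/2: arrow(bool, list(nat)) ≐ T,  float ≐ float.
Bind T := arrow(bool, list(nat)); no other remaining equation mentions T.
Delete trivial equation float ≐ float.
MGU = { S2 -> bool, T -> arrow(bool, list(nat)) }, so T -> arrow(bool, list(nat)).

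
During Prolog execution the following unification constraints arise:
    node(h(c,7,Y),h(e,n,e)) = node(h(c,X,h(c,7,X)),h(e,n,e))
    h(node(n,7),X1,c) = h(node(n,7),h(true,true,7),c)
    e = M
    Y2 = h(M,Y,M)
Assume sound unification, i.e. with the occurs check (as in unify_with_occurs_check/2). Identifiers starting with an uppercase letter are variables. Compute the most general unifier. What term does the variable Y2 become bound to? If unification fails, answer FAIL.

h(e,h(c,7,7),e)

Decompose node/2: h(c,7,Y) = h(c,X,h(c,7,X)),  h(e,n,e) = h(e,n,e).
Decompose h/3: c = c,  7 = X,  Y = h(c,7,X).
Delete trivial equation c = c.
Bind X := 7; substituting into the one remaining equation that mentions X gives: Y = h(c,7,7).
Bind Y := h(c,7,7); substituting into the one remaining equation that mentions Y gives: Y2 = h(M,h(c,7,7),M).
Delete trivial equation h(e,n,e) = h(e,n,e).
Decompose h/3: node(n,7) = node(n,7),  X1 = h(true,true,7),  c = c.
Delete trivial equation node(n,7) = node(n,7).
Bind X1 := h(true,true,7); no other remaining equation mentions X1.
Delete trivial equation c = c.
Bind M := e; substituting into the remaining equation gives: Y2 = h(e,h(c,7,7),e).
Bind Y2 := h(e,h(c,7,7),e).
MGU = { X = 7, Y = h(c,7,7), X1 = h(true,true,7), M = e, Y2 = h(e,h(c,7,7),e) }, so Y2 = h(e,h(c,7,7),e).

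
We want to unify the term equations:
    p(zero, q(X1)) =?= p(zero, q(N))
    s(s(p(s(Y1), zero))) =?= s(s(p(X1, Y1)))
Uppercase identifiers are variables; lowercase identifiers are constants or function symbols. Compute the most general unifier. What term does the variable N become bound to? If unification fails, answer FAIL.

Decompose p/2: zero =?= zero,  q(X1) =?= q(N).
Delete trivial equation zero =?= zero.
Decompose q/1: X1 =?= N.
Bind X1 := N; substituting into the remaining equation gives: s(s(p(s(Y1), zero))) =?= s(s(p(N, Y1))).
Decompose s/1: s(p(s(Y1), zero)) =?= s(p(N, Y1)).
Decompose s/1: p(s(Y1), zero) =?= p(N, Y1).
Decompose p/2: s(Y1) =?= N,  zero =?= Y1.
Bind N := s(Y1); no other remaining equation mentions N. Substituting into the earlier binding gives X1 := s(Y1).
Bind Y1 := zero. Substituting into the earlier bindings gives X1 := s(zero), N := s(zero).
MGU = { X1 := s(zero), N := s(zero), Y1 := zero }, so N := s(zero).

s(zero)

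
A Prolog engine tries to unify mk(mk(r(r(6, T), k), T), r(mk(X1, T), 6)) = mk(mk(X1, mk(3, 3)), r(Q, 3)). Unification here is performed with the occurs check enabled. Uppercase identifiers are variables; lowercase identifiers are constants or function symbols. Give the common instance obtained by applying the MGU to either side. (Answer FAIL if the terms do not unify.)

FAIL

Decompose mk/2: mk(r(r(6, T), k), T) = mk(X1, mk(3, 3)),  r(mk(X1, T), 6) = r(Q, 3).
Decompose mk/2: r(r(6, T), k) = X1,  T = mk(3, 3).
Bind X1 := r(r(6, T), k); substituting into the one remaining equation that mentions X1 gives: r(mk(r(r(6, T), k), T), 6) = r(Q, 3).
Bind T := mk(3, 3); substituting into the remaining equation gives: r(mk(r(r(6, mk(3, 3)), k), mk(3, 3)), 6) = r(Q, 3). Substituting into the earlier binding gives X1 := r(r(6, mk(3, 3)), k).
Decompose r/2: mk(r(r(6, mk(3, 3)), k), mk(3, 3)) = Q,  6 = 3.
Bind Q := mk(r(r(6, mk(3, 3)), k), mk(3, 3)); no other remaining equation mentions Q.
Clash: constants 6 and 3 differ; no unifier exists.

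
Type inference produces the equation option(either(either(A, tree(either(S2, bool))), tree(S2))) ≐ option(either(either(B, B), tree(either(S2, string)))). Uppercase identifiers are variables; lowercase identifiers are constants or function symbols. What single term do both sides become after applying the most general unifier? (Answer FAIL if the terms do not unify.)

Decompose option/1: either(either(A, tree(either(S2, bool))), tree(S2)) ≐ either(either(B, B), tree(either(S2, string))).
Decompose either/2: either(A, tree(either(S2, bool))) ≐ either(B, B),  tree(S2) ≐ tree(either(S2, string)).
Decompose either/2: A ≐ B,  tree(either(S2, bool)) ≐ B.
Bind A := B; no other remaining equation mentions A.
Bind B := tree(either(S2, bool)); no other remaining equation mentions B. Substituting into the earlier binding gives A := tree(either(S2, bool)).
Decompose tree/1: S2 ≐ either(S2, string).
Occurs check fails: S2 occurs in either(S2, string); the equation S2 ≐ either(S2, string) has no finite solution.

FAIL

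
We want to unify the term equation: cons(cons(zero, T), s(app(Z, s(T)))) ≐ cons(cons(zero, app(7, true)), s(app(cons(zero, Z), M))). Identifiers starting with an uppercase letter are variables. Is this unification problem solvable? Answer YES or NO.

NO

Decompose cons/2: cons(zero, T) ≐ cons(zero, app(7, true)),  s(app(Z, s(T))) ≐ s(app(cons(zero, Z), M)).
Decompose cons/2: zero ≐ zero,  T ≐ app(7, true).
Delete trivial equation zero ≐ zero.
Bind T := app(7, true); substituting into the remaining equation gives: s(app(Z, s(app(7, true)))) ≐ s(app(cons(zero, Z), M)).
Decompose s/1: app(Z, s(app(7, true))) ≐ app(cons(zero, Z), M).
Decompose app/2: Z ≐ cons(zero, Z),  s(app(7, true)) ≐ M.
Occurs check fails: Z occurs in cons(zero, Z); the equation Z ≐ cons(zero, Z) has no finite solution.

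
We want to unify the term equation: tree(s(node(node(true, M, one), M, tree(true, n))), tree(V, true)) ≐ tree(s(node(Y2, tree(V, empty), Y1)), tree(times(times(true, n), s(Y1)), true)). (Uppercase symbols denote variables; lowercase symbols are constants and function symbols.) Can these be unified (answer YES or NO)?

YES

Decompose tree/2: s(node(node(true, M, one), M, tree(true, n))) ≐ s(node(Y2, tree(V, empty), Y1)),  tree(V, true) ≐ tree(times(times(true, n), s(Y1)), true).
Decompose s/1: node(node(true, M, one), M, tree(true, n)) ≐ node(Y2, tree(V, empty), Y1).
Decompose node/3: node(true, M, one) ≐ Y2,  M ≐ tree(V, empty),  tree(true, n) ≐ Y1.
Bind Y2 := node(true, M, one); no other remaining equation mentions Y2.
Bind M := tree(V, empty); no other remaining equation mentions M. Substituting into the earlier binding gives Y2 := node(true, tree(V, empty), one).
Bind Y1 := tree(true, n); substituting into the remaining equation gives: tree(V, true) ≐ tree(times(times(true, n), s(tree(true, n))), true).
Decompose tree/2: V ≐ times(times(true, n), s(tree(true, n))),  true ≐ true.
Bind V := times(times(true, n), s(tree(true, n))); no other remaining equation mentions V. Substituting into the earlier bindings gives Y2 := node(true, tree(times(times(true, n), s(tree(true, n))), empty), one), M := tree(times(times(true, n), s(tree(true, n))), empty).
Delete trivial equation true ≐ true.
No equations remain and no clash or occurs-check failure arose, so a unifier exists.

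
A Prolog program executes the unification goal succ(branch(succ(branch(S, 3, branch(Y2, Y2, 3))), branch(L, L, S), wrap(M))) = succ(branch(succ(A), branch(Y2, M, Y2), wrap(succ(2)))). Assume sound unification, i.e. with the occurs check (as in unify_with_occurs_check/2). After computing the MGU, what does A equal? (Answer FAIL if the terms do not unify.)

branch(succ(2), 3, branch(succ(2), succ(2), 3))

Decompose succ/1: branch(succ(branch(S, 3, branch(Y2, Y2, 3))), branch(L, L, S), wrap(M)) = branch(succ(A), branch(Y2, M, Y2), wrap(succ(2))).
Decompose branch/3: succ(branch(S, 3, branch(Y2, Y2, 3))) = succ(A),  branch(L, L, S) = branch(Y2, M, Y2),  wrap(M) = wrap(succ(2)).
Decompose succ/1: branch(S, 3, branch(Y2, Y2, 3)) = A.
Bind A := branch(S, 3, branch(Y2, Y2, 3)); no other remaining equation mentions A.
Decompose branch/3: L = Y2,  L = M,  S = Y2.
Bind L := Y2; substituting into the one remaining equation that mentions L gives: Y2 = M.
Bind Y2 := M; substituting into the one remaining equation that mentions Y2 gives: S = M. Substituting into the earlier bindings gives A := branch(S, 3, branch(M, M, 3)), L := M.
Bind S := M; no other remaining equation mentions S. Substituting into the earlier binding gives A := branch(M, 3, branch(M, M, 3)).
Decompose wrap/1: M = succ(2).
Bind M := succ(2). Substituting into the earlier bindings gives A := branch(succ(2), 3, branch(succ(2), succ(2), 3)), L := succ(2), Y2 := succ(2), S := succ(2).
MGU = { A -> branch(succ(2), 3, branch(succ(2), succ(2), 3)), L -> succ(2), Y2 -> succ(2), S -> succ(2), M -> succ(2) }, so A -> branch(succ(2), 3, branch(succ(2), succ(2), 3)).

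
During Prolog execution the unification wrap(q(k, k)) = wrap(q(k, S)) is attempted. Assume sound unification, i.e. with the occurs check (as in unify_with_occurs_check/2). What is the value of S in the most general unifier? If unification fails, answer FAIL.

Decompose wrap/1: q(k, k) = q(k, S).
Decompose q/2: k = k,  k = S.
Delete trivial equation k = k.
Bind S := k.
MGU = { S -> k }, so S -> k.

k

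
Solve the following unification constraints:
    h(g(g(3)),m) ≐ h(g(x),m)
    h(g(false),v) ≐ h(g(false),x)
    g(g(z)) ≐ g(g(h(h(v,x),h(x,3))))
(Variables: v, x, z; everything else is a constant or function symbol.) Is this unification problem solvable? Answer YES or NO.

YES

Decompose h/2: g(g(3)) ≐ g(x),  m ≐ m.
Decompose g/1: g(3) ≐ x.
Bind x := g(3); substituting into the 2 remaining equations that mention x gives: h(g(false),v) ≐ h(g(false),g(3)),  g(g(z)) ≐ g(g(h(h(v,g(3)),h(g(3),3)))).
Delete trivial equation m ≐ m.
Decompose h/2: g(false) ≐ g(false),  v ≐ g(3).
Delete trivial equation g(false) ≐ g(false).
Bind v := g(3); substituting into the remaining equation gives: g(g(z)) ≐ g(g(h(h(g(3),g(3)),h(g(3),3)))).
Decompose g/1: g(z) ≐ g(h(h(g(3),g(3)),h(g(3),3))).
Decompose g/1: z ≐ h(h(g(3),g(3)),h(g(3),3)).
Bind z := h(h(g(3),g(3)),h(g(3),3)).
No equations remain and no clash or occurs-check failure arose, so a unifier exists.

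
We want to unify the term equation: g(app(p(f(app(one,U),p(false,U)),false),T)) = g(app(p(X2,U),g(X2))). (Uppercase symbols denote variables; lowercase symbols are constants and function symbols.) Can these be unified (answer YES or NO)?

Decompose g/1: app(p(f(app(one,U),p(false,U)),false),T) = app(p(X2,U),g(X2)).
Decompose app/2: p(f(app(one,U),p(false,U)),false) = p(X2,U),  T = g(X2).
Decompose p/2: f(app(one,U),p(false,U)) = X2,  false = U.
Bind X2 := f(app(one,U),p(false,U)); substituting into the one remaining equation that mentions X2 gives: T = g(f(app(one,U),p(false,U))).
Bind U := false; substituting into the remaining equation gives: T = g(f(app(one,false),p(false,false))). Substituting into the earlier binding gives X2 := f(app(one,false),p(false,false)).
Bind T := g(f(app(one,false),p(false,false))).
No equations remain and no clash or occurs-check failure arose, so a unifier exists.

YES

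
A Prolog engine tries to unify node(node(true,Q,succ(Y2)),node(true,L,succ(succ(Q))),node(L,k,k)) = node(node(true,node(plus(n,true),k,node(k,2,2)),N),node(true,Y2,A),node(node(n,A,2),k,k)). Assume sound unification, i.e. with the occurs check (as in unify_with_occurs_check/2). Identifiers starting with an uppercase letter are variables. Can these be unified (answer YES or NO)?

Decompose node/3: node(true,Q,succ(Y2)) = node(true,node(plus(n,true),k,node(k,2,2)),N),  node(true,L,succ(succ(Q))) = node(true,Y2,A),  node(L,k,k) = node(node(n,A,2),k,k).
Decompose node/3: true = true,  Q = node(plus(n,true),k,node(k,2,2)),  succ(Y2) = N.
Delete trivial equation true = true.
Bind Q := node(plus(n,true),k,node(k,2,2)); substituting into the one remaining equation that mentions Q gives: node(true,L,succ(succ(node(plus(n,true),k,node(k,2,2))))) = node(true,Y2,A).
Bind N := succ(Y2); no other remaining equation mentions N.
Decompose node/3: true = true,  L = Y2,  succ(succ(node(plus(n,true),k,node(k,2,2)))) = A.
Delete trivial equation true = true.
Bind L := Y2; substituting into the one remaining equation that mentions L gives: node(Y2,k,k) = node(node(n,A,2),k,k).
Bind A := succ(succ(node(plus(n,true),k,node(k,2,2)))); substituting into the remaining equation gives: node(Y2,k,k) = node(node(n,succ(succ(node(plus(n,true),k,node(k,2,2)))),2),k,k).
Decompose node/3: Y2 = node(n,succ(succ(node(plus(n,true),k,node(k,2,2)))),2),  k = k,  k = k.
Bind Y2 := node(n,succ(succ(node(plus(n,true),k,node(k,2,2)))),2); no other remaining equation mentions Y2. Substituting into the earlier bindings gives N := succ(node(n,succ(succ(node(plus(n,true),k,node(k,2,2)))),2)), L := node(n,succ(succ(node(plus(n,true),k,node(k,2,2)))),2).
Delete trivial equation k = k.
Delete trivial equation k = k.
No equations remain and no clash or occurs-check failure arose, so a unifier exists.

YES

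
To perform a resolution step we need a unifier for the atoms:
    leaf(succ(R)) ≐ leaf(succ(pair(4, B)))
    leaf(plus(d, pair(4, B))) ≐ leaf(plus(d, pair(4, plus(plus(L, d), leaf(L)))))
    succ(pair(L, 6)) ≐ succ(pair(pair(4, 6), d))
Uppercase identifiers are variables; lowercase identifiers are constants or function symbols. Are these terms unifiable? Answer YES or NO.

NO

Decompose leaf/1: succ(R) ≐ succ(pair(4, B)).
Decompose succ/1: R ≐ pair(4, B).
Bind R := pair(4, B); no other remaining equation mentions R.
Decompose leaf/1: plus(d, pair(4, B)) ≐ plus(d, pair(4, plus(plus(L, d), leaf(L)))).
Decompose plus/2: d ≐ d,  pair(4, B) ≐ pair(4, plus(plus(L, d), leaf(L))).
Delete trivial equation d ≐ d.
Decompose pair/2: 4 ≐ 4,  B ≐ plus(plus(L, d), leaf(L)).
Delete trivial equation 4 ≐ 4.
Bind B := plus(plus(L, d), leaf(L)); no other remaining equation mentions B. Substituting into the earlier binding gives R := pair(4, plus(plus(L, d), leaf(L))).
Decompose succ/1: pair(L, 6) ≐ pair(pair(4, 6), d).
Decompose pair/2: L ≐ pair(4, 6),  6 ≐ d.
Bind L := pair(4, 6); no other remaining equation mentions L. Substituting into the earlier bindings gives R := pair(4, plus(plus(pair(4, 6), d), leaf(pair(4, 6)))), B := plus(plus(pair(4, 6), d), leaf(pair(4, 6))).
Clash: constants 6 and d differ; no unifier exists.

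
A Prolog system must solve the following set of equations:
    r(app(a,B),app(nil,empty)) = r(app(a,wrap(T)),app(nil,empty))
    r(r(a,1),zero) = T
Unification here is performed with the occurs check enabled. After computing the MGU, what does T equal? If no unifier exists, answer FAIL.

r(r(a,1),zero)

Decompose r/2: app(a,B) = app(a,wrap(T)),  app(nil,empty) = app(nil,empty).
Decompose app/2: a = a,  B = wrap(T).
Delete trivial equation a = a.
Bind B := wrap(T); no other remaining equation mentions B.
Delete trivial equation app(nil,empty) = app(nil,empty).
Bind T := r(r(a,1),zero). Substituting into the earlier binding gives B := wrap(r(r(a,1),zero)).
MGU = { B ↦ wrap(r(r(a,1),zero)), T ↦ r(r(a,1),zero) }, so T ↦ r(r(a,1),zero).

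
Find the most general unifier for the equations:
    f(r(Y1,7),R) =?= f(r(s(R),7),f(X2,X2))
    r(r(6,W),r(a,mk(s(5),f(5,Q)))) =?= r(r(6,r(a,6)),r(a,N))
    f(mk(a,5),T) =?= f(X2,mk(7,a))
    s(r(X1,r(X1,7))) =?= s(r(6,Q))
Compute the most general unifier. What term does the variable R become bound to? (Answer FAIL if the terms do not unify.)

Decompose f/2: r(Y1,7) =?= r(s(R),7),  R =?= f(X2,X2).
Decompose r/2: Y1 =?= s(R),  7 =?= 7.
Bind Y1 := s(R); no other remaining equation mentions Y1.
Delete trivial equation 7 =?= 7.
Bind R := f(X2,X2); no other remaining equation mentions R. Substituting into the earlier binding gives Y1 := s(f(X2,X2)).
Decompose r/2: r(6,W) =?= r(6,r(a,6)),  r(a,mk(s(5),f(5,Q))) =?= r(a,N).
Decompose r/2: 6 =?= 6,  W =?= r(a,6).
Delete trivial equation 6 =?= 6.
Bind W := r(a,6); no other remaining equation mentions W.
Decompose r/2: a =?= a,  mk(s(5),f(5,Q)) =?= N.
Delete trivial equation a =?= a.
Bind N := mk(s(5),f(5,Q)); no other remaining equation mentions N.
Decompose f/2: mk(a,5) =?= X2,  T =?= mk(7,a).
Bind X2 := mk(a,5); no other remaining equation mentions X2. Substituting into the earlier bindings gives Y1 := s(f(mk(a,5),mk(a,5))), R := f(mk(a,5),mk(a,5)).
Bind T := mk(7,a); no other remaining equation mentions T.
Decompose s/1: r(X1,r(X1,7)) =?= r(6,Q).
Decompose r/2: X1 =?= 6,  r(X1,7) =?= Q.
Bind X1 := 6; substituting into the remaining equation gives: r(6,7) =?= Q.
Bind Q := r(6,7). Substituting into the earlier binding gives N := mk(s(5),f(5,r(6,7))).
MGU = { Y1 ↦ s(f(mk(a,5),mk(a,5))), R ↦ f(mk(a,5),mk(a,5)), W ↦ r(a,6), N ↦ mk(s(5),f(5,r(6,7))), X2 ↦ mk(a,5), T ↦ mk(7,a), X1 ↦ 6, Q ↦ r(6,7) }, so R ↦ f(mk(a,5),mk(a,5)).

f(mk(a,5),mk(a,5))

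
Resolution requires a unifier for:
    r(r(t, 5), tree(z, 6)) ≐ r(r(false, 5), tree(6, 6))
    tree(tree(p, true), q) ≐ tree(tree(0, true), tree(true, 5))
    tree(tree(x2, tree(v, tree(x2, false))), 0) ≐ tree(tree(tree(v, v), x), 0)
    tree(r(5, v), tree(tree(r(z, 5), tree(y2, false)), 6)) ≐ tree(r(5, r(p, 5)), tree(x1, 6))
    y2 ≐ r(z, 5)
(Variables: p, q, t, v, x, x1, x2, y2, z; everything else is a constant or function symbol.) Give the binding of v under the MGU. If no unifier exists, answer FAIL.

Decompose r/2: r(t, 5) ≐ r(false, 5),  tree(z, 6) ≐ tree(6, 6).
Decompose r/2: t ≐ false,  5 ≐ 5.
Bind t := false; no other remaining equation mentions t.
Delete trivial equation 5 ≐ 5.
Decompose tree/2: z ≐ 6,  6 ≐ 6.
Bind z := 6; substituting into the 2 remaining equations that mention z gives: tree(r(5, v), tree(tree(r(6, 5), tree(y2, false)), 6)) ≐ tree(r(5, r(p, 5)), tree(x1, 6)),  y2 ≐ r(6, 5).
Delete trivial equation 6 ≐ 6.
Decompose tree/2: tree(p, true) ≐ tree(0, true),  q ≐ tree(true, 5).
Decompose tree/2: p ≐ 0,  true ≐ true.
Bind p := 0; substituting into the one remaining equation that mentions p gives: tree(r(5, v), tree(tree(r(6, 5), tree(y2, false)), 6)) ≐ tree(r(5, r(0, 5)), tree(x1, 6)).
Delete trivial equation true ≐ true.
Bind q := tree(true, 5); no other remaining equation mentions q.
Decompose tree/2: tree(x2, tree(v, tree(x2, false))) ≐ tree(tree(v, v), x),  0 ≐ 0.
Decompose tree/2: x2 ≐ tree(v, v),  tree(v, tree(x2, false)) ≐ x.
Bind x2 := tree(v, v); substituting into the one remaining equation that mentions x2 gives: tree(v, tree(tree(v, v), false)) ≐ x.
Bind x := tree(v, tree(tree(v, v), false)); no other remaining equation mentions x.
Delete trivial equation 0 ≐ 0.
Decompose tree/2: r(5, v) ≐ r(5, r(0, 5)),  tree(tree(r(6, 5), tree(y2, false)), 6) ≐ tree(x1, 6).
Decompose r/2: 5 ≐ 5,  v ≐ r(0, 5).
Delete trivial equation 5 ≐ 5.
Bind v := r(0, 5); no other remaining equation mentions v. Substituting into the earlier bindings gives x2 := tree(r(0, 5), r(0, 5)), x := tree(r(0, 5), tree(tree(r(0, 5), r(0, 5)), false)).
Decompose tree/2: tree(r(6, 5), tree(y2, false)) ≐ x1,  6 ≐ 6.
Bind x1 := tree(r(6, 5), tree(y2, false)); no other remaining equation mentions x1.
Delete trivial equation 6 ≐ 6.
Bind y2 := r(6, 5). Substituting into the earlier binding gives x1 := tree(r(6, 5), tree(r(6, 5), false)).
MGU = { t := false, z := 6, p := 0, q := tree(true, 5), x2 := tree(r(0, 5), r(0, 5)), x := tree(r(0, 5), tree(tree(r(0, 5), r(0, 5)), false)), v := r(0, 5), x1 := tree(r(6, 5), tree(r(6, 5), false)), y2 := r(6, 5) }, so v := r(0, 5).

r(0, 5)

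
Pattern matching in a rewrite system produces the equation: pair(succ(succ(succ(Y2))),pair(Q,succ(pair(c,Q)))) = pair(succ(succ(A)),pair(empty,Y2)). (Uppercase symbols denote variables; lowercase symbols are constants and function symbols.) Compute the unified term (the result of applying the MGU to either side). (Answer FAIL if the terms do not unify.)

pair(succ(succ(succ(succ(pair(c,empty))))),pair(empty,succ(pair(c,empty))))

Decompose pair/2: succ(succ(succ(Y2))) = succ(succ(A)),  pair(Q,succ(pair(c,Q))) = pair(empty,Y2).
Decompose succ/1: succ(succ(Y2)) = succ(A).
Decompose succ/1: succ(Y2) = A.
Bind A := succ(Y2); no other remaining equation mentions A.
Decompose pair/2: Q = empty,  succ(pair(c,Q)) = Y2.
Bind Q := empty; substituting into the remaining equation gives: succ(pair(c,empty)) = Y2.
Bind Y2 := succ(pair(c,empty)). Substituting into the earlier binding gives A := succ(succ(pair(c,empty))).
Applying the MGU to either side gives pair(succ(succ(succ(succ(pair(c,empty))))),pair(empty,succ(pair(c,empty)))).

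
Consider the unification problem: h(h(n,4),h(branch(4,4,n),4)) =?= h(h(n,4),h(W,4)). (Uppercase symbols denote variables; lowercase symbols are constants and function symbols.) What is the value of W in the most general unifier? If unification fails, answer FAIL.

branch(4,4,n)

Decompose h/2: h(n,4) =?= h(n,4),  h(branch(4,4,n),4) =?= h(W,4).
Delete trivial equation h(n,4) =?= h(n,4).
Decompose h/2: branch(4,4,n) =?= W,  4 =?= 4.
Bind W := branch(4,4,n); no other remaining equation mentions W.
Delete trivial equation 4 =?= 4.
MGU = { W := branch(4,4,n) }, so W := branch(4,4,n).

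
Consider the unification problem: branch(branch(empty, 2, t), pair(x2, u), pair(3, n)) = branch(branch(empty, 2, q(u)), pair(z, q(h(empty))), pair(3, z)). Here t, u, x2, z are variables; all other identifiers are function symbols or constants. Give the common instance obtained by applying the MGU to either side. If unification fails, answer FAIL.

Decompose branch/3: branch(empty, 2, t) = branch(empty, 2, q(u)),  pair(x2, u) = pair(z, q(h(empty))),  pair(3, n) = pair(3, z).
Decompose branch/3: empty = empty,  2 = 2,  t = q(u).
Delete trivial equation empty = empty.
Delete trivial equation 2 = 2.
Bind t := q(u); no other remaining equation mentions t.
Decompose pair/2: x2 = z,  u = q(h(empty)).
Bind x2 := z; no other remaining equation mentions x2.
Bind u := q(h(empty)); no other remaining equation mentions u. Substituting into the earlier binding gives t := q(q(h(empty))).
Decompose pair/2: 3 = 3,  n = z.
Delete trivial equation 3 = 3.
Bind z := n. Substituting into the earlier binding gives x2 := n.
Applying the MGU to either side gives branch(branch(empty, 2, q(q(h(empty)))), pair(n, q(h(empty))), pair(3, n)).

branch(branch(empty, 2, q(q(h(empty)))), pair(n, q(h(empty))), pair(3, n))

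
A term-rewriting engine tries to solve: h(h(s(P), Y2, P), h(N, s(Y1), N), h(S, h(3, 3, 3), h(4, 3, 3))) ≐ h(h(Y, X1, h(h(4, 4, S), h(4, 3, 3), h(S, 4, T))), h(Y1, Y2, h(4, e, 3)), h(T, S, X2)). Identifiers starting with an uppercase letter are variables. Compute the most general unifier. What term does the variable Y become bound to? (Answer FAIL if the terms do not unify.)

s(h(h(4, 4, h(3, 3, 3)), h(4, 3, 3), h(h(3, 3, 3), 4, h(3, 3, 3))))

Decompose h/3: h(s(P), Y2, P) ≐ h(Y, X1, h(h(4, 4, S), h(4, 3, 3), h(S, 4, T))),  h(N, s(Y1), N) ≐ h(Y1, Y2, h(4, e, 3)),  h(S, h(3, 3, 3), h(4, 3, 3)) ≐ h(T, S, X2).
Decompose h/3: s(P) ≐ Y,  Y2 ≐ X1,  P ≐ h(h(4, 4, S), h(4, 3, 3), h(S, 4, T)).
Bind Y := s(P); no other remaining equation mentions Y.
Bind Y2 := X1; substituting into the one remaining equation that mentions Y2 gives: h(N, s(Y1), N) ≐ h(Y1, X1, h(4, e, 3)).
Bind P := h(h(4, 4, S), h(4, 3, 3), h(S, 4, T)); no other remaining equation mentions P. Substituting into the earlier binding gives Y := s(h(h(4, 4, S), h(4, 3, 3), h(S, 4, T))).
Decompose h/3: N ≐ Y1,  s(Y1) ≐ X1,  N ≐ h(4, e, 3).
Bind N := Y1; substituting into the one remaining equation that mentions N gives: Y1 ≐ h(4, e, 3).
Bind X1 := s(Y1); no other remaining equation mentions X1. Substituting into the earlier binding gives Y2 := s(Y1).
Bind Y1 := h(4, e, 3); no other remaining equation mentions Y1. Substituting into the earlier bindings gives Y2 := s(h(4, e, 3)), N := h(4, e, 3), X1 := s(h(4, e, 3)).
Decompose h/3: S ≐ T,  h(3, 3, 3) ≐ S,  h(4, 3, 3) ≐ X2.
Bind S := T; substituting into the one remaining equation that mentions S gives: h(3, 3, 3) ≐ T. Substituting into the earlier bindings gives Y := s(h(h(4, 4, T), h(4, 3, 3), h(T, 4, T))), P := h(h(4, 4, T), h(4, 3, 3), h(T, 4, T)).
Bind T := h(3, 3, 3); no other remaining equation mentions T. Substituting into the earlier bindings gives Y := s(h(h(4, 4, h(3, 3, 3)), h(4, 3, 3), h(h(3, 3, 3), 4, h(3, 3, 3)))), P := h(h(4, 4, h(3, 3, 3)), h(4, 3, 3), h(h(3, 3, 3), 4, h(3, 3, 3))), S := h(3, 3, 3).
Bind X2 := h(4, 3, 3).
MGU = { Y ↦ s(h(h(4, 4, h(3, 3, 3)), h(4, 3, 3), h(h(3, 3, 3), 4, h(3, 3, 3)))), Y2 ↦ s(h(4, e, 3)), P ↦ h(h(4, 4, h(3, 3, 3)), h(4, 3, 3), h(h(3, 3, 3), 4, h(3, 3, 3))), N ↦ h(4, e, 3), X1 ↦ s(h(4, e, 3)), Y1 ↦ h(4, e, 3), S ↦ h(3, 3, 3), T ↦ h(3, 3, 3), X2 ↦ h(4, 3, 3) }, so Y ↦ s(h(h(4, 4, h(3, 3, 3)), h(4, 3, 3), h(h(3, 3, 3), 4, h(3, 3, 3)))).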